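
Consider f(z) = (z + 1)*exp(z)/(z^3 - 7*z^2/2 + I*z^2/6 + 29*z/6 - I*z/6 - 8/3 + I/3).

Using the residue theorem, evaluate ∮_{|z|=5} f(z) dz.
By the residue theorem, ∮_C f(z) dz = 2πi · (sum of the residues of f at the poles inside |z| = 5).

The denominator factors as (z - 3/2 + I/2)*(z - 1 + 2*I/3)*(z - 1 - I), so the singularities of f are simple poles at z = 3/2 - I/2, z = 1 - 2*I/3, z = 1 + I.
  |3/2 - I/2|² = 5/2 < 25 = 5², so this pole is inside the contour.
  |1 - 2*I/3|² = 13/9 < 25 = 5², so this pole is inside the contour.
  |1 + I|² = 2 < 25 = 5², so this pole is inside the contour.

With P(z) = (z + 1)*exp(z) and Q(z) = z^3 - 7*z^2/2 + I*z^2/6 + 29*z/6 - I*z/6 - 8/3 + I/3, each pole is simple, so Res(f, z₀) = P(z₀)/Q'(z₀) with Q'(z) = 3*z^2 - 7*z + I*z/3 + 29/6 - I/6.
  Res(f, 3/2 - I/2) = P(3/2 - I/2)/Q'(3/2 - I/2) = ((5/2 - I/2)*exp(3/2 - I/2))/(1/2 - 2*I/3) = (57/25 + 51*I/25)*exp(3/2 - I/2)
  Res(f, 1 - 2*I/3) = P(1 - 2*I/3)/Q'(1 - 2*I/3) = ((2 - 2*I/3)*exp(1 - 2*I/3))/(-5/18 + 5*I/6) = (-36/25 - 48*I/25)*exp(1 - 2*I/3)
  Res(f, 1 + I) = P(1 + I)/Q'(1 + I) = ((2 + I)*exp(1 + I))/(-5/2 - 5*I/6) = (-21/25 - 3*I/25)*exp(1 + I)

Sum of residues inside C: (-21/25 - 3*I/25)*exp(1 + I) + (-36/25 - 48*I/25)*exp(1 - 2*I/3) + (57/25 + 51*I/25)*exp(3/2 - I/2)
∮_C f(z) dz = 2πi · ((-21/25 - 3*I/25)*exp(1 + I) + (-36/25 - 48*I/25)*exp(1 - 2*I/3) + (57/25 + 51*I/25)*exp(3/2 - I/2)) = pi*(96/25 - 72*I/25)*exp(1 - 2*I/3) + pi*(6/25 - 42*I/25)*exp(1 + I) + pi*(-102/25 + 114*I/25)*exp(3/2 - I/2)

Final answer: pi*(96/25 - 72*I/25)*exp(1 - 2*I/3) + pi*(6/25 - 42*I/25)*exp(1 + I) + pi*(-102/25 + 114*I/25)*exp(3/2 - I/2)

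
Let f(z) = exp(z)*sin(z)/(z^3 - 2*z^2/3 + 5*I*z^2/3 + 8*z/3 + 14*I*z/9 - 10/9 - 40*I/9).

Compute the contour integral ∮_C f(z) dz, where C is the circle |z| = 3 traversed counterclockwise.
By the residue theorem, ∮_C f(z) dz = 2πi · (sum of the residues of f at the poles inside |z| = 3).

The denominator factors as (z - 1 - I/3)*(z + 1 - I)*(z - 2/3 + 3*I), so the singularities of f are simple poles at z = 1 + I/3, z = -1 + I, z = 2/3 - 3*I.
  |1 + I/3|² = 10/9 < 9 = 3², so this pole is inside the contour.
  |-1 + I|² = 2 < 9 = 3², so this pole is inside the contour.
  |2/3 - 3*I|² = 85/9 > 9 = 3², so this pole is outside the contour.

With P(z) = exp(z)*sin(z) and Q(z) = z^3 - 2*z^2/3 + 5*I*z^2/3 + 8*z/3 + 14*I*z/9 - 10/9 - 40*I/9, each pole is simple, so Res(f, z₀) = P(z₀)/Q'(z₀) with Q'(z) = 3*z^2 - 4*z/3 + 10*I*z/3 + 8/3 + 14*I/9.
  Res(f, 1 + I/3) = P(1 + I/3)/Q'(1 + I/3) = (exp(1 + I/3)*sin(1 + I/3))/(26/9 + 58*I/9) = (117/2020 - 261*I/2020)*exp(1 + I/3)*sin(1 + I/3)
  Res(f, -1 + I) = P(-1 + I)/Q'(-1 + I) = (-exp(-1 + I)*sin(1 - I))/(2/3 - 82*I/9) = (-27/3380 - 369*I/3380)*exp(-1 + I)*sin(1 - I)

Sum of residues inside C: (117/2020 - 261*I/2020)*exp(1 + I/3)*sin(1 + I/3) + (-27/3380 - 369*I/3380)*exp(-1 + I)*sin(1 - I)
∮_C f(z) dz = 2πi · ((117/2020 - 261*I/2020)*exp(1 + I/3)*sin(1 + I/3) + (-27/3380 - 369*I/3380)*exp(-1 + I)*sin(1 - I)) = pi*(369/1690 - 27*I/1690)*exp(-1 + I)*sin(1 - I) + pi*(261/1010 + 117*I/1010)*exp(1 + I/3)*sin(1 + I/3)

Final answer: pi*(369/1690 - 27*I/1690)*exp(-1 + I)*sin(1 - I) + pi*(261/1010 + 117*I/1010)*exp(1 + I/3)*sin(1 + I/3)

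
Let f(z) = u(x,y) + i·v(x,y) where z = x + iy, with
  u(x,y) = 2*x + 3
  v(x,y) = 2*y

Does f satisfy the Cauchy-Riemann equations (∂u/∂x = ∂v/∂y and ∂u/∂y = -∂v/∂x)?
∂u/∂x = 2
∂v/∂y = 2
∂u/∂y = 0
∂v/∂x = 0
∂u/∂x = ∂v/∂y and ∂u/∂y = -∂v/∂x hold identically; f is analytic.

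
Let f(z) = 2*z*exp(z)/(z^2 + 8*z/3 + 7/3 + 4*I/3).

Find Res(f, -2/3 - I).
(5/13 - 12*I/13)*exp(-2/3 - I)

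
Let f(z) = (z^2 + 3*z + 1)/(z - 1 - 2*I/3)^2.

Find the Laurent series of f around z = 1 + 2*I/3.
Put w = z - (1 + 2*I/3), i.e. z = w + 1 + 2*I/3. The denominator is w^2, so it suffices to rewrite the numerator in powers of w.

P(z) = z^2 + 3*z + 1
P(w + 1 + 2*I/3) = 41/9 + 10*I/3 + (5 + 4*I/3)*w + w^2

Dividing each term by w^2:
  f = (41/9 + 10*I/3)/w^2 + (5 + 4*I/3)/w + 1

Substituting back w = z - 1 - 2*I/3:
  f(z) = (41/9 + 10*I/3)/(z - 1 - 2*I/3)^2 + (5 + 4*I/3)/(z - 1 - 2*I/3) + 1

The series is finite because the numerator is a polynomial; the negative powers form the principal part, and the coefficient of 1/(z - 1 - 2*I/3) gives Res(f, 1 + 2*I/3) = 5 + 4*I/3.

Final answer: (41/9 + 10*I/3)/(z - 1 - 2*I/3)^2 + (5 + 4*I/3)/(z - 1 - 2*I/3) + 1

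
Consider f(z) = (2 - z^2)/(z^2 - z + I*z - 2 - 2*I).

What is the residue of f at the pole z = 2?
Write f(z) = P(z)/Q(z) with P(z) = 2 - z^2 and Q(z) = z^2 - z + I*z - 2 - 2*I.
The denominator factors as Q(z) = (z + 1 + I)*(z - 2), so z = 2 is a simple zero of Q and P is analytic there; z = 2 is therefore a simple pole and
  Res(f, z₀) = P(z₀)/Q'(z₀).

Q'(z) = 2*z - 1 + I, so Q'(2) = 3 + I.
P(2) = -2.

Res(f, 2) = (-2)/(3 + I) = -3/5 + I/5

Final answer: -3/5 + I/5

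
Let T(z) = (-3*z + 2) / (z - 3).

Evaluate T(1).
Substitute z = 1:
  numerator:   -3*(1) + 2 = -1
  denominator: (1) - 3 = -2
T(1) = (-1)/(-2) = 1/2

Final answer: 1/2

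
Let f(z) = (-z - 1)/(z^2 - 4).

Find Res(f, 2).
-3/4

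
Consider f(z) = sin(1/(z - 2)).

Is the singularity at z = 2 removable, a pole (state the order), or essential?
Let u = z - 2. Then
  sin(1/u) = Σ_{k≥0} (-1)^k (1)^(2k+1)/((2k+1)!·u^(2k+1)) = 1/u - 1/(6*u^3) + 1/(120*u^5) + ...
which has infinitely many negative powers of u, so sin(1/(z - 2)) has an essential singularity at z = 2.
So the singularity is essential.

Final answer: essential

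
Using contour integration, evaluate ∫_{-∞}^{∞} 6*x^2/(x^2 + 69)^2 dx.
Let f(z) = 6*z^2/(z^2 + 69)^2. The denominator has no real zeros and deg Q - deg P = 2 ≥ 2, so the integral of f over the upper semicircle |z| = R tends to 0 as R → ∞. Closing the contour in the upper half-plane,
  ∫_{-∞}^{∞} f(x) dx = 2πi · Σ Res(f, z_k)  over the poles with Im z_k > 0.

Zeros of the denominator: z^2 + 69 = 0 gives z = ±sqrt(69)*I.
Upper half-plane: z = sqrt(69)*I (a pole of order 2).

Write f(z) = g(z)/(z - sqrt(69)*I)^2 with g(z) = 6*z^2/(z + sqrt(69)*I)^2. For a double pole, Res(f, z₀) = g'(z₀):
  g'(z) = 12*sqrt(69)*I*z/(z + sqrt(69)*I)^3
  Res(f, sqrt(69)*I) = g'(sqrt(69)*I) = -sqrt(69)*I/46

∫_{-∞}^{∞} f(x) dx = 2πi · (-sqrt(69)*I/46) = sqrt(69)*pi/23

Final answer: sqrt(69)*pi/23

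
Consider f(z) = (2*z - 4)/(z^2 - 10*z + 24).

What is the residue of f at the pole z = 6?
Write f(z) = P(z)/Q(z) with P(z) = 2*z - 4 and Q(z) = z^2 - 10*z + 24.
The denominator factors as Q(z) = (z - 4)*(z - 6), so z = 6 is a simple zero of Q and P is analytic there; z = 6 is therefore a simple pole and
  Res(f, z₀) = P(z₀)/Q'(z₀).

Q'(z) = 2*z - 10, so Q'(6) = 2.
P(6) = 8.

Res(f, 6) = (8)/(2) = 4

Final answer: 4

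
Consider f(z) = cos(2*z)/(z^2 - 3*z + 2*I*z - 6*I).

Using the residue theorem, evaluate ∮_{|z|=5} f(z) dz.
By the residue theorem, ∮_C f(z) dz = 2πi · (sum of the residues of f at the poles inside |z| = 5).

The denominator factors as (z + 2*I)*(z - 3), so the singularities of f are simple poles at z = -2*I, z = 3.
  |-2*I|² = 4 < 25 = 5², so this pole is inside the contour.
  |3|² = 9 < 25 = 5², so this pole is inside the contour.

With P(z) = cos(2*z) and Q(z) = z^2 - 3*z + 2*I*z - 6*I, each pole is simple, so Res(f, z₀) = P(z₀)/Q'(z₀) with Q'(z) = 2*z - 3 + 2*I.
  Res(f, -2*I) = P(-2*I)/Q'(-2*I) = (cosh(4))/(-3 - 2*I) = (-3/13 + 2*I/13)*cosh(4)
  Res(f, 3) = P(3)/Q'(3) = (cos(6))/(3 + 2*I) = (3/13 - 2*I/13)*cos(6)

Sum of residues inside C: (3/13 - 2*I/13)*cos(6) + (-3/13 + 2*I/13)*cosh(4)
∮_C f(z) dz = 2πi · ((3/13 - 2*I/13)*cos(6) + (-3/13 + 2*I/13)*cosh(4)) = pi*(-4/13 - 6*I/13)*cosh(4) + pi*(4/13 + 6*I/13)*cos(6)

Final answer: pi*(-4/13 - 6*I/13)*cosh(4) + pi*(4/13 + 6*I/13)*cos(6)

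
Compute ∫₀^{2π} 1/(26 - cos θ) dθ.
2*sqrt(3)*pi/45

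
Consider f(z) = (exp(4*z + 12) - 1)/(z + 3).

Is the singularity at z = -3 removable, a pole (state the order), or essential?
removable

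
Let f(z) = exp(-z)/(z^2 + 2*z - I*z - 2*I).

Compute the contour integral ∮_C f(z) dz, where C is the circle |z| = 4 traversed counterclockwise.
By the residue theorem, ∮_C f(z) dz = 2πi · (sum of the residues of f at the poles inside |z| = 4).

The denominator factors as (z + 2)*(z - I), so the singularities of f are simple poles at z = -2, z = I.
  |-2|² = 4 < 16 = 4², so this pole is inside the contour.
  |I|² = 1 < 16 = 4², so this pole is inside the contour.

With P(z) = exp(-z) and Q(z) = z^2 + 2*z - I*z - 2*I, each pole is simple, so Res(f, z₀) = P(z₀)/Q'(z₀) with Q'(z) = 2*z + 2 - I.
  Res(f, -2) = P(-2)/Q'(-2) = (exp(2))/(-2 - I) = (-2/5 + I/5)*exp(2)
  Res(f, I) = P(I)/Q'(I) = (exp(-I))/(2 + I) = (2/5 - I/5)*exp(-I)

Sum of residues inside C: (2/5 - I/5)*exp(-I) + (-2/5 + I/5)*exp(2)
∮_C f(z) dz = 2πi · ((2/5 - I/5)*exp(-I) + (-2/5 + I/5)*exp(2)) = pi*(-2/5 - 4*I/5)*exp(2) + pi*(2/5 + 4*I/5)*exp(-I)

Final answer: pi*(-2/5 - 4*I/5)*exp(2) + pi*(2/5 + 4*I/5)*exp(-I)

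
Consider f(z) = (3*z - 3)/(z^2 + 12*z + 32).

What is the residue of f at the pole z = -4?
Write f(z) = P(z)/Q(z) with P(z) = 3*z - 3 and Q(z) = z^2 + 12*z + 32.
The denominator factors as Q(z) = (z + 8)*(z + 4), so z = -4 is a simple zero of Q and P is analytic there; z = -4 is therefore a simple pole and
  Res(f, z₀) = P(z₀)/Q'(z₀).

Q'(z) = 2*z + 12, so Q'(-4) = 4.
P(-4) = -15.

Res(f, -4) = (-15)/(4) = -15/4

Final answer: -15/4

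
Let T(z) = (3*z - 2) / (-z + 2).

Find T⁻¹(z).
(2*z + 2)/(z + 3)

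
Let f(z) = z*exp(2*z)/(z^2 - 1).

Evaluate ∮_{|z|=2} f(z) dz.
By the residue theorem, ∮_C f(z) dz = 2πi · (sum of the residues of f at the poles inside |z| = 2).

The denominator factors as (z - 1)*(z + 1), so the singularities of f are simple poles at z = 1, z = -1.
  |1|² = 1 < 4 = 2², so this pole is inside the contour.
  |-1|² = 1 < 4 = 2², so this pole is inside the contour.

With P(z) = z*exp(2*z) and Q(z) = z^2 - 1, each pole is simple, so Res(f, z₀) = P(z₀)/Q'(z₀) with Q'(z) = 2*z.
  Res(f, 1) = P(1)/Q'(1) = (exp(2))/(2) = exp(2)/2
  Res(f, -1) = P(-1)/Q'(-1) = (-exp(-2))/(-2) = exp(-2)/2

Sum of residues inside C: exp(-2)/2 + exp(2)/2
∮_C f(z) dz = 2πi · (exp(-2)/2 + exp(2)/2) = I*pi*exp(-2) + I*pi*exp(2)

Final answer: I*pi*exp(-2) + I*pi*exp(2)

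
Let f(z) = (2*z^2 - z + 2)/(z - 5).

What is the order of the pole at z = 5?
Factor the denominator:
  z - 5 = (z - 5)

The numerator P(z) = 2*z^2 - z + 2 has P(5) = 47 ≠ 0, so no factor of (z - 5) cancels.
Near z = 5 we can therefore write f(z) = g(z)/(z - 5) with g analytic at 5 and g(5) ≠ 0 (g is just the numerator).

Hence z = 5 is a pole of order 1.

Final answer: 1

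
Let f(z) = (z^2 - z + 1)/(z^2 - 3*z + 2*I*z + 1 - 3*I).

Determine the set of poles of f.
{1 - I, 2 - I}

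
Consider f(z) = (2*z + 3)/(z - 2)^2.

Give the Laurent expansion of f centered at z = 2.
7/(z - 2)^2 + 2/(z - 2)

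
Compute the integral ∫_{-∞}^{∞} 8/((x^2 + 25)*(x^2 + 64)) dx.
Let f(z) = 8/((z^2 + 25)*(z^2 + 64)). The denominator has no real zeros and deg Q - deg P = 4 ≥ 2, so the integral of f over the upper semicircle |z| = R tends to 0 as R → ∞. Closing the contour in the upper half-plane,
  ∫_{-∞}^{∞} f(x) dx = 2πi · Σ Res(f, z_k)  over the poles with Im z_k > 0.

Zeros of the denominator: z^2 + 64 = 0 gives z = ±8*I; z^2 + 25 = 0 gives z = ±5*I.
Upper half-plane: z = 5*I, z = 8*I (simple).

Each pole is a simple zero of Q(z) = z^4 + 89*z^2 + 1600, so Res(f, z₀) = P(z₀)/Q'(z₀) with P(z) = 8, Q'(z) = 4*z^3 + 178*z:
  Res(f, 5*I) = (8)/(390*I) = -4*I/195
  Res(f, 8*I) = (8)/(-624*I) = I/78

Sum of residues: -I/130
∫_{-∞}^{∞} f(x) dx = 2πi · (-I/130) = pi/65

Final answer: pi/65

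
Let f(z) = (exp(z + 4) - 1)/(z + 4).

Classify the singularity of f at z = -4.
removable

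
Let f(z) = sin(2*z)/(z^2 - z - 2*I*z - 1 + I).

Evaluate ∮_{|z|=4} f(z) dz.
2*pi*sinh(2) + 2*I*pi*sin(2 + 2*I)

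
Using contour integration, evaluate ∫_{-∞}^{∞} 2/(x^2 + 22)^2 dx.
Let f(z) = 2/(z^2 + 22)^2. The denominator has no real zeros and deg Q - deg P = 4 ≥ 2, so the integral of f over the upper semicircle |z| = R tends to 0 as R → ∞. Closing the contour in the upper half-plane,
  ∫_{-∞}^{∞} f(x) dx = 2πi · Σ Res(f, z_k)  over the poles with Im z_k > 0.

Zeros of the denominator: z^2 + 22 = 0 gives z = ±sqrt(22)*I.
Upper half-plane: z = sqrt(22)*I (a pole of order 2).

Write f(z) = g(z)/(z - sqrt(22)*I)^2 with g(z) = 2/(z + sqrt(22)*I)^2. For a double pole, Res(f, z₀) = g'(z₀):
  g'(z) = -4/(z + sqrt(22)*I)^3
  Res(f, sqrt(22)*I) = g'(sqrt(22)*I) = -sqrt(22)*I/968

∫_{-∞}^{∞} f(x) dx = 2πi · (-sqrt(22)*I/968) = sqrt(22)*pi/484

Final answer: sqrt(22)*pi/484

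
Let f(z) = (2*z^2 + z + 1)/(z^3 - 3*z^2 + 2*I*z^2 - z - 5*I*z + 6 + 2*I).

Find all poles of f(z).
The singularities of f are the zeros of the denominator. Factoring,
  z^3 - 3*z^2 + 2*I*z^2 - z - 5*I*z + 6 + 2*I = (z + 1 + I)*(z - 2 + I)*(z - 2)
so the candidates are z = -1 - I, z = 2 - I, z = 2.

Check the numerator P(z) = 2*z^2 + z + 1 at each one:
  P(-1 - I) = 3*I ≠ 0, so z = -1 - I is a (simple) pole.
  P(2 - I) = 9 - 9*I ≠ 0, so z = 2 - I is a (simple) pole.
  P(2) = 11 ≠ 0, so z = 2 is a (simple) pole.

Poles of f: {-1 - I, 2 - I, 2}

Final answer: {-1 - I, 2 - I, 2}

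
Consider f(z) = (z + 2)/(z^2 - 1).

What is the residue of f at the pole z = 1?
Write f(z) = P(z)/Q(z) with P(z) = z + 2 and Q(z) = z^2 - 1.
The denominator factors as Q(z) = (z - 1)*(z + 1), so z = 1 is a simple zero of Q and P is analytic there; z = 1 is therefore a simple pole and
  Res(f, z₀) = P(z₀)/Q'(z₀).

Q'(z) = 2*z, so Q'(1) = 2.
P(1) = 3.

Res(f, 1) = (3)/(2) = 3/2

Final answer: 3/2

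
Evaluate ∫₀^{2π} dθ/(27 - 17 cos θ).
Call the integral J. The integrand is 2π-periodic and we integrate over a full period, so shifting θ does not change the value (θ → θ + π flips the sign of the trig term). Hence
  J = ∫₀^{2π} dθ/(27 + 17 cos θ).
Put z = e^{iθ}: then cos θ = (z + 1/z)/2, dθ = dz/(iz), and z runs once counterclockwise around |z| = 1:
  J = ∮_{|z|=1} 1/(27 + 17*(z + 1/z)/2) · dz/(iz) = (2/i) ∮_{|z|=1} dz/(17*z^2 + 54*z + 17).
The roots of 17*z^2 + 54*z + 17 are z = (-27 ± sqrt(27^2 - 17^2))/17, with sqrt(440) = 2*sqrt(110); their product is 1, so only z₊ = -27/17 + 2*sqrt(110)/17 lies inside the unit circle (z₋ = -27/17 - 2*sqrt(110)/17 lies outside).
z₊ is a simple zero of q(z) = 17*z^2 + 54*z + 17, so Res(1/q, z₊) = 1/q'(z₊) with q'(z) = 34*z + 54; and q'(z₊) = 17*(z₊ - z₋) = 4*sqrt(110).
Therefore J = (2/i) · 2πi · 1/(4*sqrt(110)) = 2*pi/(2*sqrt(110)) = sqrt(110)*pi/110

Final answer: sqrt(110)*pi/110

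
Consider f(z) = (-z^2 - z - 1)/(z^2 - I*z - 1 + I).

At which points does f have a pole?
The singularities of f are the zeros of the denominator. Factoring,
  z^2 - I*z - 1 + I = (z - 1)*(z + 1 - I)
so the candidates are z = 1, z = -1 + I.

Check the numerator P(z) = -z^2 - z - 1 at each one:
  P(1) = -3 ≠ 0, so z = 1 is a (simple) pole.
  P(-1 + I) = I ≠ 0, so z = -1 + I is a (simple) pole.

Poles of f: {-1 + I, 1}

Final answer: {-1 + I, 1}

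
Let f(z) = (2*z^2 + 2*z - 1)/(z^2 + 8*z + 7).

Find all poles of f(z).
The singularities of f are the zeros of the denominator. Factoring,
  z^2 + 8*z + 7 = (z + 7)*(z + 1)
so the candidates are z = -7, z = -1.

Check the numerator P(z) = 2*z^2 + 2*z - 1 at each one:
  P(-7) = 83 ≠ 0, so z = -7 is a (simple) pole.
  P(-1) = -1 ≠ 0, so z = -1 is a (simple) pole.

Poles of f: {-7, -1}

Final answer: {-7, -1}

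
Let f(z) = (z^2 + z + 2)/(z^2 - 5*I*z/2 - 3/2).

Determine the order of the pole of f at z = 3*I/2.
Factor the denominator:
  z^2 - 5*I*z/2 - 3/2 = (z - 3*I/2)*(z - I)

The numerator P(z) = z^2 + z + 2 has P(3*I/2) = -1/4 + 3*I/2 ≠ 0, so no factor of (z - 3*I/2) cancels.
Near z = 3*I/2 we can therefore write f(z) = g(z)/(z - 3*I/2) with g analytic at 3*I/2 and g(3*I/2) ≠ 0 (g is the numerator divided by the remaining denominator factors).

Hence z = 3*I/2 is a pole of order 1.

Final answer: 1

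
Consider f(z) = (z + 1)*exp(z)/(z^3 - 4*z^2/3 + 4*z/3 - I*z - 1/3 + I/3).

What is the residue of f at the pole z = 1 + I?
Write f(z) = P(z)/Q(z) with P(z) = (z + 1)*exp(z) and Q(z) = z^3 - 4*z^2/3 + 4*z/3 - I*z - 1/3 + I/3.
The denominator factors as Q(z) = (z - 1/3)*(z - 1 - I)*(z + I), so z = 1 + I is a simple zero of Q and P is analytic there; z = 1 + I is therefore a simple pole and
  Res(f, z₀) = P(z₀)/Q'(z₀).

Q'(z) = 3*z^2 - 8*z/3 + 4/3 - I, so Q'(1 + I) = -4/3 + 7*I/3.
P(1 + I) = (2 + I)*exp(1 + I).

Res(f, 1 + I) = ((2 + I)*exp(1 + I))/(-4/3 + 7*I/3) = (-3/65 - 54*I/65)*exp(1 + I)

Final answer: (-3/65 - 54*I/65)*exp(1 + I)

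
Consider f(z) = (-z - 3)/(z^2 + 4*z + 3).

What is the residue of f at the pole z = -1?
Write f(z) = P(z)/Q(z) with P(z) = -z - 3 and Q(z) = z^2 + 4*z + 3.
The denominator factors as Q(z) = (z + 1)*(z + 3), so z = -1 is a simple zero of Q and P is analytic there; z = -1 is therefore a simple pole and
  Res(f, z₀) = P(z₀)/Q'(z₀).

Q'(z) = 2*z + 4, so Q'(-1) = 2.
P(-1) = -2.

Res(f, -1) = (-2)/(2) = -1

Final answer: -1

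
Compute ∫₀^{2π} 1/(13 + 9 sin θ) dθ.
sqrt(22)*pi/22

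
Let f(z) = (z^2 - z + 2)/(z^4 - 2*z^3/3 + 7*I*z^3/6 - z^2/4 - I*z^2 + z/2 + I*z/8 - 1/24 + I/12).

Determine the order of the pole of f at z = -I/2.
Factor the denominator:
  z^4 - 2*z^3/3 + 7*I*z^3/6 - z^2/4 - I*z^2 + z/2 + I*z/8 - 1/24 + I/12 = (z + I/2)^3*(z - 2/3 - I/3)

The numerator P(z) = z^2 - z + 2 has P(-I/2) = 7/4 + I/2 ≠ 0, so no factor of (z + I/2) cancels.
Near z = -I/2 we can therefore write f(z) = g(z)/(z + I/2)^3 with g analytic at -I/2 and g(-I/2) ≠ 0 (g is the numerator divided by the remaining denominator factors).

Hence z = -I/2 is a pole of order 3.

Final answer: 3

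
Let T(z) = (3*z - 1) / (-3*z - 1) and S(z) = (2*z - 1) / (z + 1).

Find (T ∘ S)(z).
(-5*z + 4)/(7*z - 2)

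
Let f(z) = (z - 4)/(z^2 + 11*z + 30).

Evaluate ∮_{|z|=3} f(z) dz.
By the residue theorem, ∮_C f(z) dz = 2πi · (sum of the residues of f at the poles inside |z| = 3).

The denominator factors as (z + 5)*(z + 6), so the singularities of f are simple poles at z = -5, z = -6.
  |-5|² = 25 > 9 = 3², so this pole is outside the contour.
  |-6|² = 36 > 9 = 3², so this pole is outside the contour.

No pole lies inside the contour, so f is analytic on and inside C and the integral is 0 (Cauchy's theorem).

Final answer: 0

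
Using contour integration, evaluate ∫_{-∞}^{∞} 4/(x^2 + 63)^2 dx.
Let f(z) = 4/(z^2 + 63)^2. The denominator has no real zeros and deg Q - deg P = 4 ≥ 2, so the integral of f over the upper semicircle |z| = R tends to 0 as R → ∞. Closing the contour in the upper half-plane,
  ∫_{-∞}^{∞} f(x) dx = 2πi · Σ Res(f, z_k)  over the poles with Im z_k > 0.

Zeros of the denominator: z^2 + 63 = 0 gives z = ±3*sqrt(7)*I.
Upper half-plane: z = 3*sqrt(7)*I (a pole of order 2).

Write f(z) = g(z)/(z - 3*sqrt(7)*I)^2 with g(z) = 4/(z + 3*sqrt(7)*I)^2. For a double pole, Res(f, z₀) = g'(z₀):
  g'(z) = -8/(z + 3*sqrt(7)*I)^3
  Res(f, 3*sqrt(7)*I) = g'(3*sqrt(7)*I) = -sqrt(7)*I/1323

∫_{-∞}^{∞} f(x) dx = 2πi · (-sqrt(7)*I/1323) = 2*sqrt(7)*pi/1323

Final answer: 2*sqrt(7)*pi/1323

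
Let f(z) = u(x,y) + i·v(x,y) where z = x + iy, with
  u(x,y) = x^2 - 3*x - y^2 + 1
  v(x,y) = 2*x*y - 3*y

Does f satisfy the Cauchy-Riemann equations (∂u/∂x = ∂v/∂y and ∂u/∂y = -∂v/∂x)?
∂u/∂x = 2*x - 3
∂v/∂y = 2*x - 3
∂u/∂y = -2*y
∂v/∂x = 2*y
∂u/∂x = ∂v/∂y and ∂u/∂y = -∂v/∂x hold identically; f is analytic.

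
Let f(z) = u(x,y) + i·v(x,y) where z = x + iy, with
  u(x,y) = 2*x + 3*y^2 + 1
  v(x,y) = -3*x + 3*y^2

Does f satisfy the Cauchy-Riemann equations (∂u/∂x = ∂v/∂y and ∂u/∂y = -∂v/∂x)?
∂u/∂x = 2
∂v/∂y = 6*y
∂u/∂y = 6*y
∂v/∂x = -3
∂u/∂x ≠ ∂v/∂y and ∂u/∂y ≠ -∂v/∂x; the Cauchy-Riemann equations are not satisfied, so f is not analytic.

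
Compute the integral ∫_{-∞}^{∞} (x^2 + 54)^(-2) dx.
Let f(z) = (z^2 + 54)^(-2). The denominator has no real zeros and deg Q - deg P = 4 ≥ 2, so the integral of f over the upper semicircle |z| = R tends to 0 as R → ∞. Closing the contour in the upper half-plane,
  ∫_{-∞}^{∞} f(x) dx = 2πi · Σ Res(f, z_k)  over the poles with Im z_k > 0.

Zeros of the denominator: z^2 + 54 = 0 gives z = ±3*sqrt(6)*I.
Upper half-plane: z = 3*sqrt(6)*I (a pole of order 2).

Write f(z) = g(z)/(z - 3*sqrt(6)*I)^2 with g(z) = (z + 3*sqrt(6)*I)^(-2). For a double pole, Res(f, z₀) = g'(z₀):
  g'(z) = -2/(z + 3*sqrt(6)*I)^3
  Res(f, 3*sqrt(6)*I) = g'(3*sqrt(6)*I) = -sqrt(6)*I/3888

∫_{-∞}^{∞} f(x) dx = 2πi · (-sqrt(6)*I/3888) = sqrt(6)*pi/1944

Final answer: sqrt(6)*pi/1944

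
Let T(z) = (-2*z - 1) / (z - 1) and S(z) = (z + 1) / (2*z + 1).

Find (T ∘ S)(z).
(T ∘ S)(z) = T(S(z)) = ((-2)*S(z) + (-1))/((1)*S(z) + (-1)). Multiply numerator and denominator by 2*z + 1:
  numerator:   (-2)*(z + 1) + (-1)*(2*z + 1) = -4*z - 3
  denominator: (1)*(z + 1) + (-1)*(2*z + 1) = -z
(T ∘ S)(z) = (-4*z - 3)/(-z) = (4*z + 3)/(z)

Final answer: (4*z + 3)/(z)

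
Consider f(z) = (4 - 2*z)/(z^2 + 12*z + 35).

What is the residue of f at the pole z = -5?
Write f(z) = P(z)/Q(z) with P(z) = 4 - 2*z and Q(z) = z^2 + 12*z + 35.
The denominator factors as Q(z) = (z + 7)*(z + 5), so z = -5 is a simple zero of Q and P is analytic there; z = -5 is therefore a simple pole and
  Res(f, z₀) = P(z₀)/Q'(z₀).

Q'(z) = 2*z + 12, so Q'(-5) = 2.
P(-5) = 14.

Res(f, -5) = (14)/(2) = 7

Final answer: 7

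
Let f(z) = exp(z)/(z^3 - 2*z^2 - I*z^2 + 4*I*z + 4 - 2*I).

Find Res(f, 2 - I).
Write f(z) = P(z)/Q(z) with P(z) = exp(z) and Q(z) = z^3 - 2*z^2 - I*z^2 + 4*I*z + 4 - 2*I.
The denominator factors as Q(z) = (z - 1 - I)*(z - 2 + I)*(z + 1 - I), so z = 2 - I is a simple zero of Q and P is analytic there; z = 2 - I is therefore a simple pole and
  Res(f, z₀) = P(z₀)/Q'(z₀).

Q'(z) = 3*z^2 - 4*z - 2*I*z + 4*I, so Q'(2 - I) = -1 - 8*I.
P(2 - I) = exp(2 - I).

Res(f, 2 - I) = (exp(2 - I))/(-1 - 8*I) = (-1/65 + 8*I/65)*exp(2 - I)

Final answer: (-1/65 + 8*I/65)*exp(2 - I)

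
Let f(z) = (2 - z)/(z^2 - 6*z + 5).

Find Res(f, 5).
Write f(z) = P(z)/Q(z) with P(z) = 2 - z and Q(z) = z^2 - 6*z + 5.
The denominator factors as Q(z) = (z - 5)*(z - 1), so z = 5 is a simple zero of Q and P is analytic there; z = 5 is therefore a simple pole and
  Res(f, z₀) = P(z₀)/Q'(z₀).

Q'(z) = 2*z - 6, so Q'(5) = 4.
P(5) = -3.

Res(f, 5) = (-3)/(4) = -3/4

Final answer: -3/4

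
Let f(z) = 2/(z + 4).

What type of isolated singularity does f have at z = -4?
Write f(z) = g(z)/(z + 4) with g(z) = 2.
g is entire and g(-4) = 2 ≠ 0, so no factor of (z + 4) cancels: the Laurent expansion of f about z = -4 starts at the power -1, i.e. lim_{z→z₀} (z - z₀) f(z) = 2 is finite and nonzero.
So z = -4 is a pole of order 1.

Final answer: pole of order 1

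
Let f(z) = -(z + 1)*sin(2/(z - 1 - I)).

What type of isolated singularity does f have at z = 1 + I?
Let u = z - 1 - I. Then
  sin(2/u) = Σ_{k≥0} (-1)^k (2)^(2k+1)/((2k+1)!·u^(2k+1)) = 2/u - 4/(3*u^3) + 4/(15*u^5) + ...
which has infinitely many negative powers of u, so sin(2/(z - 1 - I)) has an essential singularity at z = 1 + I.
The extra factor z + 1 is a nonzero polynomial; if the product had at most a pole at z = 1 + I, dividing by that polynomial would leave sin(2/(z - 1 - I)) with at most a pole too — contradiction. (Equivalently, the product's Laurent series still has infinitely many negative powers.)
So the singularity is essential.

Final answer: essential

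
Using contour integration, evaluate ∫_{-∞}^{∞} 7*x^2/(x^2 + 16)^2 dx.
7*pi/8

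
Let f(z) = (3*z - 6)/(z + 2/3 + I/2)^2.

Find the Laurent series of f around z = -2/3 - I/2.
Put w = z - (-2/3 - I/2), i.e. z = w - 2/3 - I/2. The denominator is w^2, so it suffices to rewrite the numerator in powers of w.

P(z) = 3*z - 6
P(w - 2/3 - I/2) = -8 - 3*I/2 + 3*w

Dividing each term by w^2:
  f = (-8 - 3*I/2)/w^2 + 3/w

Substituting back w = z + 2/3 + I/2:
  f(z) = (-8 - 3*I/2)/(z + 2/3 + I/2)^2 + 3/(z + 2/3 + I/2)

The series is finite because the numerator is a polynomial; the negative powers form the principal part, and the coefficient of 1/(z + 2/3 + I/2) gives Res(f, -2/3 - I/2) = 3.

Final answer: (-8 - 3*I/2)/(z + 2/3 + I/2)^2 + 3/(z + 2/3 + I/2)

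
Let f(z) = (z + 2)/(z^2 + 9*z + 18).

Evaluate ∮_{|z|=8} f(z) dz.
By the residue theorem, ∮_C f(z) dz = 2πi · (sum of the residues of f at the poles inside |z| = 8).

The denominator factors as (z + 6)*(z + 3), so the singularities of f are simple poles at z = -6, z = -3.
  |-6|² = 36 < 64 = 8², so this pole is inside the contour.
  |-3|² = 9 < 64 = 8², so this pole is inside the contour.

With P(z) = z + 2 and Q(z) = z^2 + 9*z + 18, each pole is simple, so Res(f, z₀) = P(z₀)/Q'(z₀) with Q'(z) = 2*z + 9.
  Res(f, -6) = P(-6)/Q'(-6) = (-4)/(-3) = 4/3
  Res(f, -3) = P(-3)/Q'(-3) = (-1)/(3) = -1/3

Sum of residues inside C: 1
∮_C f(z) dz = 2πi · (1) = 2*I*pi

Final answer: 2*I*pi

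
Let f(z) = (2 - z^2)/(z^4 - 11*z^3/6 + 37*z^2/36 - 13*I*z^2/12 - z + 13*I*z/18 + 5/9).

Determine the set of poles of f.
{-1/3 - I, I/2, 2/3, 3/2 + I/2}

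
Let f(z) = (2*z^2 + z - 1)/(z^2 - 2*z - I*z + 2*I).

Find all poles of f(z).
The singularities of f are the zeros of the denominator. Factoring,
  z^2 - 2*z - I*z + 2*I = (z - I)*(z - 2)
so the candidates are z = I, z = 2.

Check the numerator P(z) = 2*z^2 + z - 1 at each one:
  P(I) = -3 + I ≠ 0, so z = I is a (simple) pole.
  P(2) = 9 ≠ 0, so z = 2 is a (simple) pole.

Poles of f: {I, 2}

Final answer: {I, 2}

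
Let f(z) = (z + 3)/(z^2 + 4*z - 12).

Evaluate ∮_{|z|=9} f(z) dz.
By the residue theorem, ∮_C f(z) dz = 2πi · (sum of the residues of f at the poles inside |z| = 9).

The denominator factors as (z + 6)*(z - 2), so the singularities of f are simple poles at z = -6, z = 2.
  |-6|² = 36 < 81 = 9², so this pole is inside the contour.
  |2|² = 4 < 81 = 9², so this pole is inside the contour.

With P(z) = z + 3 and Q(z) = z^2 + 4*z - 12, each pole is simple, so Res(f, z₀) = P(z₀)/Q'(z₀) with Q'(z) = 2*z + 4.
  Res(f, -6) = P(-6)/Q'(-6) = (-3)/(-8) = 3/8
  Res(f, 2) = P(2)/Q'(2) = (5)/(8) = 5/8

Sum of residues inside C: 1
∮_C f(z) dz = 2πi · (1) = 2*I*pi

Final answer: 2*I*pi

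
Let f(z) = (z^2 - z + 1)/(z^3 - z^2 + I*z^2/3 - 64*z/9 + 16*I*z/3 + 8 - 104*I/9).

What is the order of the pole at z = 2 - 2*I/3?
Factor the denominator:
  z^3 - z^2 + I*z^2/3 - 64*z/9 + 16*I*z/3 + 8 - 104*I/9 = (z - 2 + 2*I/3)^2*(z + 3 - I)

The numerator P(z) = z^2 - z + 1 has P(2 - 2*I/3) = 23/9 - 2*I ≠ 0, so no factor of (z - 2 + 2*I/3) cancels.
Near z = 2 - 2*I/3 we can therefore write f(z) = g(z)/(z - 2 + 2*I/3)^2 with g analytic at 2 - 2*I/3 and g(2 - 2*I/3) ≠ 0 (g is the numerator divided by the remaining denominator factors).

Hence z = 2 - 2*I/3 is a pole of order 2.

Final answer: 2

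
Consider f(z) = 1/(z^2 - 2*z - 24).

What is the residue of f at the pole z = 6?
1/10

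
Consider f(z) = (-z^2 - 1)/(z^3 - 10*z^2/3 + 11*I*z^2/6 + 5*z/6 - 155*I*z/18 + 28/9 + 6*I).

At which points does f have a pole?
The singularities of f are the zeros of the denominator. Factoring,
  z^3 - 10*z^2/3 + 11*I*z^2/6 + 5*z/6 - 155*I*z/18 + 28/9 + 6*I = (z + 2/3 + 2*I)*(z - 3 - I/2)*(z - 1 + I/3)
so the candidates are z = -2/3 - 2*I, z = 3 + I/2, z = 1 - I/3.

Check the numerator P(z) = -z^2 - 1 at each one:
  P(-2/3 - 2*I) = 23/9 - 8*I/3 ≠ 0, so z = -2/3 - 2*I is a (simple) pole.
  P(3 + I/2) = -39/4 - 3*I ≠ 0, so z = 3 + I/2 is a (simple) pole.
  P(1 - I/3) = -17/9 + 2*I/3 ≠ 0, so z = 1 - I/3 is a (simple) pole.

Poles of f: {-2/3 - 2*I, 1 - I/3, 3 + I/2}

Final answer: {-2/3 - 2*I, 1 - I/3, 3 + I/2}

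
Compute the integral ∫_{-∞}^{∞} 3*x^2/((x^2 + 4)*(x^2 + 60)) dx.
Let f(z) = 3*z^2/((z^2 + 4)*(z^2 + 60)). The denominator has no real zeros and deg Q - deg P = 2 ≥ 2, so the integral of f over the upper semicircle |z| = R tends to 0 as R → ∞. Closing the contour in the upper half-plane,
  ∫_{-∞}^{∞} f(x) dx = 2πi · Σ Res(f, z_k)  over the poles with Im z_k > 0.

Zeros of the denominator: z^2 + 4 = 0 gives z = ±2*I; z^2 + 60 = 0 gives z = ±2*sqrt(15)*I.
Upper half-plane: z = 2*I, z = 2*sqrt(15)*I (simple).

Each pole is a simple zero of Q(z) = z^4 + 64*z^2 + 240, so Res(f, z₀) = P(z₀)/Q'(z₀) with P(z) = 3*z^2, Q'(z) = 4*z^3 + 128*z:
  Res(f, 2*I) = (-12)/(224*I) = 3*I/56
  Res(f, 2*sqrt(15)*I) = (-180)/(-224*sqrt(15)*I) = -3*sqrt(15)*I/56

Sum of residues: 3*I*(1 - sqrt(15))/56
∫_{-∞}^{∞} f(x) dx = 2πi · (3*I*(1 - sqrt(15))/56) = 3*pi*(-1 + sqrt(15))/28

Final answer: 3*pi*(-1 + sqrt(15))/28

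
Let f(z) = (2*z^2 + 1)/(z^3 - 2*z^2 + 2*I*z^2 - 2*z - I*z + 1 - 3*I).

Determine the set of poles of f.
{-1, 1 - I, 2 - I}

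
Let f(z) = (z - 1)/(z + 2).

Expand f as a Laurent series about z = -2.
Put w = z - (-2), i.e. z = w - 2. The denominator is w, so it suffices to rewrite the numerator in powers of w.

P(z) = z - 1
P(w - 2) = -3 + w

Dividing each term by w:
  f = -3/w + 1

Substituting back w = z + 2:
  f(z) = -3/(z + 2) + 1

The series is finite because the numerator is a polynomial; the negative powers form the principal part, and the coefficient of 1/(z + 2) gives Res(f, -2) = -3.

Final answer: -3/(z + 2) + 1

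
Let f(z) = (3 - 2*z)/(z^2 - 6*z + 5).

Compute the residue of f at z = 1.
Write f(z) = P(z)/Q(z) with P(z) = 3 - 2*z and Q(z) = z^2 - 6*z + 5.
The denominator factors as Q(z) = (z - 1)*(z - 5), so z = 1 is a simple zero of Q and P is analytic there; z = 1 is therefore a simple pole and
  Res(f, z₀) = P(z₀)/Q'(z₀).

Q'(z) = 2*z - 6, so Q'(1) = -4.
P(1) = 1.

Res(f, 1) = (1)/(-4) = -1/4

Final answer: -1/4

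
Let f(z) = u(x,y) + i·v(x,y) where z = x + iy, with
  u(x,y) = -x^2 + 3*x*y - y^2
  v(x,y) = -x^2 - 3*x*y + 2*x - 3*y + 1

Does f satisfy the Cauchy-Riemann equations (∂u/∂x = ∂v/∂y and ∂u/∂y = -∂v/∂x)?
∂u/∂x = -2*x + 3*y
∂v/∂y = -3*x - 3
∂u/∂y = 3*x - 2*y
∂v/∂x = -2*x - 3*y + 2
∂u/∂x ≠ ∂v/∂y and ∂u/∂y ≠ -∂v/∂x; the Cauchy-Riemann equations are not satisfied, so f is not analytic.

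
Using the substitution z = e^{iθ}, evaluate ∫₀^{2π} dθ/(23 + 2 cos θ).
2*sqrt(21)*pi/105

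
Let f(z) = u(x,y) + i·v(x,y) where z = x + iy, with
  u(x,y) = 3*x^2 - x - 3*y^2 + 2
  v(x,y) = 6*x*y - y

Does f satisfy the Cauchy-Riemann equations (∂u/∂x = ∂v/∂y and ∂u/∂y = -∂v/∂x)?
∂u/∂x = 6*x - 1
∂v/∂y = 6*x - 1
∂u/∂y = -6*y
∂v/∂x = 6*y
∂u/∂x = ∂v/∂y and ∂u/∂y = -∂v/∂x hold identically; f is analytic.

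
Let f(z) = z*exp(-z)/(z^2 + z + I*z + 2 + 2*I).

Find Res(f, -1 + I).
Write f(z) = P(z)/Q(z) with P(z) = z*exp(-z) and Q(z) = z^2 + z + I*z + 2 + 2*I.
The denominator factors as Q(z) = (z + 1 - I)*(z + 2*I), so z = -1 + I is a simple zero of Q and P is analytic there; z = -1 + I is therefore a simple pole and
  Res(f, z₀) = P(z₀)/Q'(z₀).

Q'(z) = 2*z + 1 + I, so Q'(-1 + I) = -1 + 3*I.
P(-1 + I) = (-1 + I)*exp(1 - I).

Res(f, -1 + I) = ((-1 + I)*exp(1 - I))/(-1 + 3*I) = (2/5 + I/5)*exp(1 - I)

Final answer: (2/5 + I/5)*exp(1 - I)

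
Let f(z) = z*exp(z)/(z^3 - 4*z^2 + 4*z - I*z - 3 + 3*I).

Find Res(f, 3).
(21/50 + 3*I/50)*exp(3)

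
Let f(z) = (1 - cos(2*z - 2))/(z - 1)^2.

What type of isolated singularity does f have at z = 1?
Let u = z - 1. The argument of cos is 2*z - 2 = 2u, so
  f = (1 - cos(2u))/u^2 = ((2u)^2/2 - (2u)^4/24 + ...)/u^2 = 2 - (2/3)*u^2 + ...
The Laurent expansion about u = 0 has no negative powers; equivalently lim_{z→1} f(z) = 2 exists and is finite.
So the singularity is removable.

Final answer: removable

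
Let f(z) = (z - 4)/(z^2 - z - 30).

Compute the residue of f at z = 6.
Write f(z) = P(z)/Q(z) with P(z) = z - 4 and Q(z) = z^2 - z - 30.
The denominator factors as Q(z) = (z + 5)*(z - 6), so z = 6 is a simple zero of Q and P is analytic there; z = 6 is therefore a simple pole and
  Res(f, z₀) = P(z₀)/Q'(z₀).

Q'(z) = 2*z - 1, so Q'(6) = 11.
P(6) = 2.

Res(f, 6) = (2)/(11) = 2/11

Final answer: 2/11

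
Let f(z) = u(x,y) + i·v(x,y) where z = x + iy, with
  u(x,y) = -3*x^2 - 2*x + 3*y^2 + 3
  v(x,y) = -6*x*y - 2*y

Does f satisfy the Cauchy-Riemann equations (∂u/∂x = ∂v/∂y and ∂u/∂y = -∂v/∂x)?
∂u/∂x = -6*x - 2
∂v/∂y = -6*x - 2
∂u/∂y = 6*y
∂v/∂x = -6*y
∂u/∂x = ∂v/∂y and ∂u/∂y = -∂v/∂x hold identically; f is analytic.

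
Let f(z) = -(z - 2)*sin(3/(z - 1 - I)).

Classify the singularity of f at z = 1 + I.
Let u = z - 1 - I. Then
  sin(3/u) = Σ_{k≥0} (-1)^k (3)^(2k+1)/((2k+1)!·u^(2k+1)) = 3/u - 9/(2*u^3) + 81/(40*u^5) + ...
which has infinitely many negative powers of u, so sin(3/(z - 1 - I)) has an essential singularity at z = 1 + I.
The extra factor z - 2 is a nonzero polynomial; if the product had at most a pole at z = 1 + I, dividing by that polynomial would leave sin(3/(z - 1 - I)) with at most a pole too — contradiction. (Equivalently, the product's Laurent series still has infinitely many negative powers.)
So the singularity is essential.

Final answer: essential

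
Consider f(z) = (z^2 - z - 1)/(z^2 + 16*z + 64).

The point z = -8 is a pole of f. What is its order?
Factor the denominator:
  z^2 + 16*z + 64 = (z + 8)^2

The numerator P(z) = z^2 - z - 1 has P(-8) = 71 ≠ 0, so no factor of (z + 8) cancels.
Near z = -8 we can therefore write f(z) = g(z)/(z + 8)^2 with g analytic at -8 and g(-8) ≠ 0 (g is just the numerator).

Hence z = -8 is a pole of order 2.

Final answer: 2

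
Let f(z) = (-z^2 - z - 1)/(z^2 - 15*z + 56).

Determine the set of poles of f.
The singularities of f are the zeros of the denominator. Factoring,
  z^2 - 15*z + 56 = (z - 7)*(z - 8)
so the candidates are z = 7, z = 8.

Check the numerator P(z) = -z^2 - z - 1 at each one:
  P(7) = -57 ≠ 0, so z = 7 is a (simple) pole.
  P(8) = -73 ≠ 0, so z = 8 is a (simple) pole.

Poles of f: {7, 8}

Final answer: {7, 8}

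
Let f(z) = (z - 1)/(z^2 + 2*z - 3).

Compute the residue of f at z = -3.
Write f(z) = P(z)/Q(z) with P(z) = z - 1 and Q(z) = z^2 + 2*z - 3.
The denominator factors as Q(z) = (z - 1)*(z + 3), so z = -3 is a simple zero of Q and P is analytic there; z = -3 is therefore a simple pole and
  Res(f, z₀) = P(z₀)/Q'(z₀).

Q'(z) = 2*z + 2, so Q'(-3) = -4.
P(-3) = -4.

Res(f, -3) = (-4)/(-4) = 1

Final answer: 1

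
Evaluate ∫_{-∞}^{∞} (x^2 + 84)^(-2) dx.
Let f(z) = (z^2 + 84)^(-2). The denominator has no real zeros and deg Q - deg P = 4 ≥ 2, so the integral of f over the upper semicircle |z| = R tends to 0 as R → ∞. Closing the contour in the upper half-plane,
  ∫_{-∞}^{∞} f(x) dx = 2πi · Σ Res(f, z_k)  over the poles with Im z_k > 0.

Zeros of the denominator: z^2 + 84 = 0 gives z = ±2*sqrt(21)*I.
Upper half-plane: z = 2*sqrt(21)*I (a pole of order 2).

Write f(z) = g(z)/(z - 2*sqrt(21)*I)^2 with g(z) = (z + 2*sqrt(21)*I)^(-2). For a double pole, Res(f, z₀) = g'(z₀):
  g'(z) = -2/(z + 2*sqrt(21)*I)^3
  Res(f, 2*sqrt(21)*I) = g'(2*sqrt(21)*I) = -sqrt(21)*I/14112

∫_{-∞}^{∞} f(x) dx = 2πi · (-sqrt(21)*I/14112) = sqrt(21)*pi/7056

Final answer: sqrt(21)*pi/7056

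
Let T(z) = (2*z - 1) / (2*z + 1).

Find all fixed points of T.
T(z) = z means 2*z - 1 = z*(2*z + 1), i.e.
  2*z^2 - z + 1 = 0.
Discriminant: (-1)^2 - 4*(2)*(1) = -7, so the roots are complex conjugates.
  z = (1 ± I*sqrt(7))/(2*(2))
Fixed points: {1/4 - sqrt(7)*I/4, 1/4 + sqrt(7)*I/4}

Final answer: {1/4 - sqrt(7)*I/4, 1/4 + sqrt(7)*I/4}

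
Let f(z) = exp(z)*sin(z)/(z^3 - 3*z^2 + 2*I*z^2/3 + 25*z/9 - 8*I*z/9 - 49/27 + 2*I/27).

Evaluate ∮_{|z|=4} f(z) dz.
By the residue theorem, ∮_C f(z) dz = 2πi · (sum of the residues of f at the poles inside |z| = 4).

The denominator factors as (z - 1/3 - 2*I/3)*(z - 2 + I/3)*(z - 2/3 + I), so the singularities of f are simple poles at z = 1/3 + 2*I/3, z = 2 - I/3, z = 2/3 - I.
  |1/3 + 2*I/3|² = 5/9 < 16 = 4², so this pole is inside the contour.
  |2 - I/3|² = 37/9 < 16 = 4², so this pole is inside the contour.
  |2/3 - I|² = 13/9 < 16 = 4², so this pole is inside the contour.

With P(z) = exp(z)*sin(z) and Q(z) = z^3 - 3*z^2 + 2*I*z^2/3 + 25*z/9 - 8*I*z/9 - 49/27 + 2*I/27, each pole is simple, so Res(f, z₀) = P(z₀)/Q'(z₀) with Q'(z) = 3*z^2 - 6*z + 4*I*z/3 + 25/9 - 8*I/9.
  Res(f, 1/3 + 2*I/3) = P(1/3 + 2*I/3)/Q'(1/3 + 2*I/3) = (exp(1/3 + 2*I/3)*sin(1/3 + 2*I/3))/(-10/9 - 28*I/9) = (-45/442 + 63*I/221)*exp(1/3 + 2*I/3)*sin(1/3 + 2*I/3)
  Res(f, 2 - I/3) = P(2 - I/3)/Q'(2 - I/3) = (exp(2 - I/3)*sin(2 - I/3))/(26/9 - 2*I/9) = (117/340 + 9*I/340)*exp(2 - I/3)*sin(2 - I/3)
  Res(f, 2/3 - I) = P(2/3 - I)/Q'(2/3 - I) = (exp(2/3 - I)*sin(2/3 - I))/(-14/9 + 2*I) = (-63/260 - 81*I/260)*exp(2/3 - I)*sin(2/3 - I)

Sum of residues inside C: (117/340 + 9*I/340)*exp(2 - I/3)*sin(2 - I/3) + (-45/442 + 63*I/221)*exp(1/3 + 2*I/3)*sin(1/3 + 2*I/3) + (-63/260 - 81*I/260)*exp(2/3 - I)*sin(2/3 - I)
∮_C f(z) dz = 2πi · ((117/340 + 9*I/340)*exp(2 - I/3)*sin(2 - I/3) + (-45/442 + 63*I/221)*exp(1/3 + 2*I/3)*sin(1/3 + 2*I/3) + (-63/260 - 81*I/260)*exp(2/3 - I)*sin(2/3 - I)) = pi*(81/130 - 63*I/130)*exp(2/3 - I)*sin(2/3 - I) + pi*(-126/221 - 45*I/221)*exp(1/3 + 2*I/3)*sin(1/3 + 2*I/3) + pi*(-9/170 + 117*I/170)*exp(2 - I/3)*sin(2 - I/3)

Final answer: pi*(81/130 - 63*I/130)*exp(2/3 - I)*sin(2/3 - I) + pi*(-126/221 - 45*I/221)*exp(1/3 + 2*I/3)*sin(1/3 + 2*I/3) + pi*(-9/170 + 117*I/170)*exp(2 - I/3)*sin(2 - I/3)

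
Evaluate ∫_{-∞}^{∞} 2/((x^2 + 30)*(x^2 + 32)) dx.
Let f(z) = 2/((z^2 + 30)*(z^2 + 32)). The denominator has no real zeros and deg Q - deg P = 4 ≥ 2, so the integral of f over the upper semicircle |z| = R tends to 0 as R → ∞. Closing the contour in the upper half-plane,
  ∫_{-∞}^{∞} f(x) dx = 2πi · Σ Res(f, z_k)  over the poles with Im z_k > 0.

Zeros of the denominator: z^2 + 32 = 0 gives z = ±4*sqrt(2)*I; z^2 + 30 = 0 gives z = ±sqrt(30)*I.
Upper half-plane: z = 4*sqrt(2)*I, z = sqrt(30)*I (simple).

Each pole is a simple zero of Q(z) = z^4 + 62*z^2 + 960, so Res(f, z₀) = P(z₀)/Q'(z₀) with P(z) = 2, Q'(z) = 4*z^3 + 124*z:
  Res(f, 4*sqrt(2)*I) = (2)/(-16*sqrt(2)*I) = sqrt(2)*I/16
  Res(f, sqrt(30)*I) = (2)/(4*sqrt(30)*I) = -sqrt(30)*I/60

Sum of residues: I*(-sqrt(30)/60 + sqrt(2)/16)
∫_{-∞}^{∞} f(x) dx = 2πi · (I*(-sqrt(30)/60 + sqrt(2)/16)) = pi*(-15*sqrt(2) + 4*sqrt(30))/120

Final answer: pi*(-15*sqrt(2) + 4*sqrt(30))/120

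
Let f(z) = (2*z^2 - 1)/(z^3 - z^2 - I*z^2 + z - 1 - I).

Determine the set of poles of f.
{-I, I, 1 + I}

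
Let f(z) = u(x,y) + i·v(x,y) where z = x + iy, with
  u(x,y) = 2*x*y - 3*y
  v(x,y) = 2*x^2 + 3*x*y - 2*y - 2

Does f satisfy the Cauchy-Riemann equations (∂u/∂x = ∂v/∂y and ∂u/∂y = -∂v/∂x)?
∂u/∂x = 2*y
∂v/∂y = 3*x - 2
∂u/∂y = 2*x - 3
∂v/∂x = 4*x + 3*y
∂u/∂x ≠ ∂v/∂y and ∂u/∂y ≠ -∂v/∂x; the Cauchy-Riemann equations are not satisfied, so f is not analytic.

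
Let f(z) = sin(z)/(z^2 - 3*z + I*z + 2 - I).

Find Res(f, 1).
Write f(z) = P(z)/Q(z) with P(z) = sin(z) and Q(z) = z^2 - 3*z + I*z + 2 - I.
The denominator factors as Q(z) = (z - 2 + I)*(z - 1), so z = 1 is a simple zero of Q and P is analytic there; z = 1 is therefore a simple pole and
  Res(f, z₀) = P(z₀)/Q'(z₀).

Q'(z) = 2*z - 3 + I, so Q'(1) = -1 + I.
P(1) = sin(1).

Res(f, 1) = (sin(1))/(-1 + I) = (-1/2 - I/2)*sin(1)

Final answer: (-1/2 - I/2)*sin(1)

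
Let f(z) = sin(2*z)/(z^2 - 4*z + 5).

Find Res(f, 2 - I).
Write f(z) = P(z)/Q(z) with P(z) = sin(2*z) and Q(z) = z^2 - 4*z + 5.
The denominator factors as Q(z) = (z - 2 + I)*(z - 2 - I), so z = 2 - I is a simple zero of Q and P is analytic there; z = 2 - I is therefore a simple pole and
  Res(f, z₀) = P(z₀)/Q'(z₀).

Q'(z) = 2*z - 4, so Q'(2 - I) = -2*I.
P(2 - I) = sin(4 - 2*I).

Res(f, 2 - I) = (sin(4 - 2*I))/(-2*I) = I*sin(4 - 2*I)/2

Final answer: I*sin(4 - 2*I)/2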